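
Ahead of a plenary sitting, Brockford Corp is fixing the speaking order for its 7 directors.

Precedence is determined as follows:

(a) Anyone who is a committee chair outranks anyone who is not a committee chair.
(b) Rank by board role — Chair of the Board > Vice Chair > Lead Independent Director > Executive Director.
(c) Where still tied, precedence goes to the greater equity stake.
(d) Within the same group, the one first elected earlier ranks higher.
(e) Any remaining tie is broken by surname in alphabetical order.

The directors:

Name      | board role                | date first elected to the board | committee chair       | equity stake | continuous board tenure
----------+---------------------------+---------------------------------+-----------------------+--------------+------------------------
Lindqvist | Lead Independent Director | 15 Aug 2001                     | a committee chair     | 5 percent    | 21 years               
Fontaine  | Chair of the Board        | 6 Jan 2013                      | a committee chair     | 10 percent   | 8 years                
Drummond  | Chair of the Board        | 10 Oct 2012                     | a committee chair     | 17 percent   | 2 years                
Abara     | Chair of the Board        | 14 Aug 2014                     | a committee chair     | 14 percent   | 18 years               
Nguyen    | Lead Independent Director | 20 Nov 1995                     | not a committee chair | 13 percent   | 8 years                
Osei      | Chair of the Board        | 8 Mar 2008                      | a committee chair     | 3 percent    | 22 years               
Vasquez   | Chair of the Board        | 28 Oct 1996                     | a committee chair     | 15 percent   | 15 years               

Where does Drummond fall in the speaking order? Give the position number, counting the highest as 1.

By the first rule: Drummond, Vasquez, Abara, Fontaine, Osei and Lindqvist (each a committee chair); then Nguyen (not a committee chair).
Among Drummond, Vasquez, Abara, Fontaine, Osei and Lindqvist, by board role: Drummond, Vasquez, Abara, Fontaine and Osei (Chair of the Board) before Lindqvist (Lead Independent Director).
Among Drummond, Vasquez, Abara, Fontaine and Osei, by equity stake (higher first): Drummond (17 percent) before Vasquez (15 percent) before Abara (14 percent) before Fontaine (10 percent) before Osei (3 percent).
Order: Drummond, Vasquez, Abara, Fontaine, Osei, Lindqvist, Nguyen. So position 1.

1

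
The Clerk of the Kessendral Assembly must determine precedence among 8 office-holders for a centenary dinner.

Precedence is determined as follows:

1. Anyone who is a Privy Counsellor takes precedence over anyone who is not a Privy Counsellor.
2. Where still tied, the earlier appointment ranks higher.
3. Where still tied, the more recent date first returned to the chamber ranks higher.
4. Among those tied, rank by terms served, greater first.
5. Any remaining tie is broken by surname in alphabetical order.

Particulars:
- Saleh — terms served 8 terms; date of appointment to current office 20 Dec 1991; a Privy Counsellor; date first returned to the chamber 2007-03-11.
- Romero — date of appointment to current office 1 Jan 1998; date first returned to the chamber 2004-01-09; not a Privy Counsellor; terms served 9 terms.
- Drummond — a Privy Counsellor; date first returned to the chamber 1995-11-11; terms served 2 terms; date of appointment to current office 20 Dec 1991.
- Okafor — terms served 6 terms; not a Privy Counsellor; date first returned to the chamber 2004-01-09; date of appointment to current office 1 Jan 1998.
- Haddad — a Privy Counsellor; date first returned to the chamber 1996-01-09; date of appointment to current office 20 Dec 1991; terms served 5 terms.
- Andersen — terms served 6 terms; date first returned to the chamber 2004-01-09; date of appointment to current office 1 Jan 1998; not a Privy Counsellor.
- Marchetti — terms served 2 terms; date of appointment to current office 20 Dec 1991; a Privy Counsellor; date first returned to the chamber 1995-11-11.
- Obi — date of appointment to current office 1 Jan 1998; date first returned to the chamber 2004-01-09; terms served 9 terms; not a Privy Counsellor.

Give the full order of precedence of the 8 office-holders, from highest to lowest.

By the first rule: Saleh, Haddad, Drummond and Marchetti (each a Privy Counsellor); then Obi, Romero, Andersen and Okafor (each not a Privy Counsellor).
Saleh, Haddad, Drummond and Marchetti all have date of appointment to current office 20 Dec 1991, so the next rule applies.
Among Saleh, Haddad, Drummond and Marchetti, by date first returned to the chamber (later first): Saleh (2007-03-11) before Haddad (1996-01-09) before Drummond and Marchetti (1995-11-11).
Drummond and Marchetti both have terms served 2 terms, so the next rule applies.
Among Drummond and Marchetti, alphabetically by surname: Drummond before Marchetti.
Obi, Romero, Andersen and Okafor all have date of appointment to current office 1 Jan 1998, so the next rule applies.
Obi, Romero, Andersen and Okafor all have date first returned to the chamber 2004-01-09, so the next rule applies.
Among Obi, Romero, Andersen and Okafor, by terms served (higher first): Obi and Romero (9 terms) before Andersen and Okafor (6 terms).
Among Obi and Romero, alphabetically by surname: Obi before Romero.
Among Andersen and Okafor, alphabetically by surname: Andersen before Okafor.
Full order: Saleh, Haddad, Drummond, Marchetti, Obi, Romero, Andersen, Okafor.

Saleh, Haddad, Drummond, Marchetti, Obi, Romero, Andersen, Okafor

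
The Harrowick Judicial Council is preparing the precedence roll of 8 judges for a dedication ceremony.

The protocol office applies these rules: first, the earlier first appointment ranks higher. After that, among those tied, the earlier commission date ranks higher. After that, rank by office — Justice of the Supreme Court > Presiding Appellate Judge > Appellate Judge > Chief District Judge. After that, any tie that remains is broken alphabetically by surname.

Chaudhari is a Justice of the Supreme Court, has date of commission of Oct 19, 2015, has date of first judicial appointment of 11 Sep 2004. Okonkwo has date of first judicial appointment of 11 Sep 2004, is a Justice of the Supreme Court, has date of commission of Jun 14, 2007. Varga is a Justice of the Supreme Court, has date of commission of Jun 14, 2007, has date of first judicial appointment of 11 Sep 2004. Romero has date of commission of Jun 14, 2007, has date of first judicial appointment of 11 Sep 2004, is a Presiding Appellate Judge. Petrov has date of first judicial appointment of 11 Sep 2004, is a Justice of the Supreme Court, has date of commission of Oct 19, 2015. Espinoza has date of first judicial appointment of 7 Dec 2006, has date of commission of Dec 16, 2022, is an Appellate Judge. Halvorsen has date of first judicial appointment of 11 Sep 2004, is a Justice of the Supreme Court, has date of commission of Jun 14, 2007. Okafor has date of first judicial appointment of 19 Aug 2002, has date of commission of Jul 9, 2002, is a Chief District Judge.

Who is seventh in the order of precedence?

By date of first judicial appointment (earlier first): Okafor (19 Aug 2002); then Halvorsen, Okonkwo, Varga, Romero, Chaudhari and Petrov (each 11 Sep 2004); then Espinoza (7 Dec 2006).
Among Halvorsen, Okonkwo, Varga, Romero, Chaudhari and Petrov, by date of commission (earlier first): Halvorsen, Okonkwo, Varga and Romero (Jun 14, 2007) before Chaudhari and Petrov (Oct 19, 2015).
Among Halvorsen, Okonkwo, Varga and Romero, by office: Halvorsen, Okonkwo and Varga (Justice of the Supreme Court) before Romero (Presiding Appellate Judge).
Among Halvorsen, Okonkwo and Varga, alphabetically by surname: Halvorsen before Okonkwo before Varga.
Chaudhari and Petrov are each Justice of the Supreme Court, so the next rule applies.
Among Chaudhari and Petrov, alphabetically by surname: Chaudhari before Petrov.
Order: Okafor, Halvorsen, Okonkwo, Varga, Romero, Chaudhari, Petrov, Espinoza.

Petrov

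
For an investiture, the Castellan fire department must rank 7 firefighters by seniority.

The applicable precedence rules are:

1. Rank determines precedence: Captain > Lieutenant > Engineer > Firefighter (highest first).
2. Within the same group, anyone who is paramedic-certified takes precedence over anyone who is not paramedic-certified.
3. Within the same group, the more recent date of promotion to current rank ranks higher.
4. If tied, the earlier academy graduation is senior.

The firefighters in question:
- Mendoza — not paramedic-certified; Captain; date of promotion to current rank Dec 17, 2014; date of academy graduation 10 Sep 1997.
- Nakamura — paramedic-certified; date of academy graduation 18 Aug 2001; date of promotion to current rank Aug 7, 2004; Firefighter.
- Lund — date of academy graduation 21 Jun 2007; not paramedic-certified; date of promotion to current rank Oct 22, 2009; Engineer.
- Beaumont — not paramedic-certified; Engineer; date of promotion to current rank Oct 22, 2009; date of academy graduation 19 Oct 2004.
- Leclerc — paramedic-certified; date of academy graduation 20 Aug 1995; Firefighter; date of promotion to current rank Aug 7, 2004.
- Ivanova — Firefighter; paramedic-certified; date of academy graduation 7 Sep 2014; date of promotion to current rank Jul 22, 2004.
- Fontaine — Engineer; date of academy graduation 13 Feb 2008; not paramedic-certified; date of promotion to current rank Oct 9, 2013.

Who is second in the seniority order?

By rank: Mendoza (Captain); then Fontaine, Beaumont and Lund (Engineer); then Leclerc, Nakamura and Ivanova (Firefighter).
Fontaine, Beaumont and Lund are each not paramedic-certified, so the next rule applies.
Among Fontaine, Beaumont and Lund, by date of promotion to current rank (later first): Fontaine (Oct 9, 2013) before Beaumont and Lund (Oct 22, 2009).
Among Beaumont and Lund, by date of academy graduation (earlier first): Beaumont (19 Oct 2004) before Lund (21 Jun 2007).
Leclerc, Nakamura and Ivanova are each paramedic-certified, so the next rule applies.
Among Leclerc, Nakamura and Ivanova, by date of promotion to current rank (later first): Leclerc and Nakamura (Aug 7, 2004) before Ivanova (Jul 22, 2004).
Among Leclerc and Nakamura, by date of academy graduation (earlier first): Leclerc (20 Aug 1995) before Nakamura (18 Aug 2001).
Order: Mendoza, Fontaine, Beaumont, Lund, Leclerc, Nakamura, Ivanova.

Fontaine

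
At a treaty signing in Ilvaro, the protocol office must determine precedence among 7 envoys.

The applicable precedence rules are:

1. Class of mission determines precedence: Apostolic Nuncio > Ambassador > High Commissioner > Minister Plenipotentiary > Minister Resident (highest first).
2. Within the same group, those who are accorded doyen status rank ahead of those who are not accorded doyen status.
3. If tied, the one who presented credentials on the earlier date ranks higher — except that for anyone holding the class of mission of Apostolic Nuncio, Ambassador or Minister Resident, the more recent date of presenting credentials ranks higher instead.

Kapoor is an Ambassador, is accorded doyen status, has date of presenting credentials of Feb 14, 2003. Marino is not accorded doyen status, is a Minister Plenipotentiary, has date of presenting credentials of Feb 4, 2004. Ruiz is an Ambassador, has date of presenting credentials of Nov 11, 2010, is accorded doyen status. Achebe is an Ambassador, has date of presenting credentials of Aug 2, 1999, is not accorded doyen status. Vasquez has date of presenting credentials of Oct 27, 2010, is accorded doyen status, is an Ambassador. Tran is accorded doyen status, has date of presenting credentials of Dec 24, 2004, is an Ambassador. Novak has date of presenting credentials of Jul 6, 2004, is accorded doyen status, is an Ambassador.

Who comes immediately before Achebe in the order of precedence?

By class of mission: Ruiz, Vasquez, Tran, Novak, Kapoor and Achebe (Ambassador); then Marino (Minister Plenipotentiary).
Among Ruiz, Vasquez, Tran, Novak, Kapoor and Achebe, accorded doyen status before not accorded doyen status: Ruiz, Vasquez, Tran, Novak and Kapoor (accorded doyen status) before Achebe (not accorded doyen status).
Among Ruiz, Vasquez, Tran, Novak and Kapoor, by date of presenting credentials (later first) (reversed rule for this group): Ruiz (Nov 11, 2010) before Vasquez (Oct 27, 2010) before Tran (Dec 24, 2004) before Novak (Jul 6, 2004) before Kapoor (Feb 14, 2003).
Order: Ruiz, Vasquez, Tran, Novak, Kapoor, Achebe, Marino.

Kapoor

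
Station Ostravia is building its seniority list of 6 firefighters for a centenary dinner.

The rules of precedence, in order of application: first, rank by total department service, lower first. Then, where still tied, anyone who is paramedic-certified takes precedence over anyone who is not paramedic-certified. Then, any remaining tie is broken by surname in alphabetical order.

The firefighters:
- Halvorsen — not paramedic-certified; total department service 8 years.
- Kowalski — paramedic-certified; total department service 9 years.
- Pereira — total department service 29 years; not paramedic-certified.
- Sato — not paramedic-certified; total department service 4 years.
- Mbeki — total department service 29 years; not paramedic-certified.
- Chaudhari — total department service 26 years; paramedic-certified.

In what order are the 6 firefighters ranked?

By total department service (lower first): Sato (4 years); then Halvorsen (8 years); then Kowalski (9 years); then Chaudhari (26 years); then Mbeki and Pereira (both 29 years).
Mbeki and Pereira are each not paramedic-certified, so the next rule applies.
Among Mbeki and Pereira, alphabetically by surname: Mbeki before Pereira.
Full order: Sato, Halvorsen, Kowalski, Chaudhari, Mbeki, Pereira.

Sato, Halvorsen, Kowalski, Chaudhari, Mbeki, Pereira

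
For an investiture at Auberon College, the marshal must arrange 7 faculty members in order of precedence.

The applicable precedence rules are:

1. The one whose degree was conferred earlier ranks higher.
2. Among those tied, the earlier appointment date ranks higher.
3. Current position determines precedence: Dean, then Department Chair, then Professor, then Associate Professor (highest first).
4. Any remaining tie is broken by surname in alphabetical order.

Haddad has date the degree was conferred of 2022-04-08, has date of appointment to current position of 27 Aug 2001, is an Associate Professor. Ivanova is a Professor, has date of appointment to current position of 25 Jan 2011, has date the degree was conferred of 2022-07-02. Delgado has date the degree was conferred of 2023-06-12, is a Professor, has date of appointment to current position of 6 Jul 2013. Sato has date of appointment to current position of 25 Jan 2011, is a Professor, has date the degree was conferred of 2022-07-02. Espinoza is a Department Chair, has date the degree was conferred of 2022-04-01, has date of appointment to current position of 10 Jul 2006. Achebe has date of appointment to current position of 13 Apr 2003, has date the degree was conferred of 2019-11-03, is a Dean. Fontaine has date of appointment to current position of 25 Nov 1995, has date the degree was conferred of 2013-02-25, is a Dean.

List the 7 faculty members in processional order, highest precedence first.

Fontaine, Achebe, Espinoza, Haddad, Ivanova, Sato, Delgado

By date the degree was conferred (earlier first): Fontaine (2013-02-25); then Achebe (2019-11-03); then Espinoza (2022-04-01); then Haddad (2022-04-08); then Ivanova and Sato (both 2022-07-02); then Delgado (2023-06-12).
Ivanova and Sato both have date of appointment to current position 25 Jan 2011, so the next rule applies.
Ivanova and Sato are each Professor, so the next rule applies.
Among Ivanova and Sato, alphabetically by surname: Ivanova before Sato.
Full order: Fontaine, Achebe, Espinoza, Haddad, Ivanova, Sato, Delgado.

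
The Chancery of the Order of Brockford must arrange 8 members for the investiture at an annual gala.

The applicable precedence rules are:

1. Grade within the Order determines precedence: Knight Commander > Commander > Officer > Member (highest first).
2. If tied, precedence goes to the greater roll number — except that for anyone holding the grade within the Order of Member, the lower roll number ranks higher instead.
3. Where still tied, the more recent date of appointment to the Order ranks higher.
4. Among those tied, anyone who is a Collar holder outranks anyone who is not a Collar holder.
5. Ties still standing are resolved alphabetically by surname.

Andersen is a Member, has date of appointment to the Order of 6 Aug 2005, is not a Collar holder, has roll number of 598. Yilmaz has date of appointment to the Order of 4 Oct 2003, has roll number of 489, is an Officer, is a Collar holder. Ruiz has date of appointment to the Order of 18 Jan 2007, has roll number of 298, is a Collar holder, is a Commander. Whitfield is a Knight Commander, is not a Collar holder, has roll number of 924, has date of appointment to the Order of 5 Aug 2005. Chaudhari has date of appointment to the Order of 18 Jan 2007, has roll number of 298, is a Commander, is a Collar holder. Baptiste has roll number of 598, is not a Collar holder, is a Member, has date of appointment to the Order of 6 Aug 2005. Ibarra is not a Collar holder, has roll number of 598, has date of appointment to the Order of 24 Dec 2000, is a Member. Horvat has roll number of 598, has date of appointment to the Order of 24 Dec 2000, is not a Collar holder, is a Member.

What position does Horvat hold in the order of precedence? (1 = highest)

7

By grade within the Order: Whitfield (Knight Commander); then Chaudhari and Ruiz (Commander); then Yilmaz (Officer); then Andersen, Baptiste, Horvat and Ibarra (Member).
Chaudhari and Ruiz both have roll number 298, so the next rule applies.
Chaudhari and Ruiz both have date of appointment to the Order 18 Jan 2007, so the next rule applies.
Chaudhari and Ruiz are each a Collar holder, so the next rule applies.
Among Chaudhari and Ruiz, alphabetically by surname: Chaudhari before Ruiz.
Andersen, Baptiste, Horvat and Ibarra all have roll number 598, so the next rule applies.
Among Andersen, Baptiste, Horvat and Ibarra, by date of appointment to the Order (later first): Andersen and Baptiste (6 Aug 2005) before Horvat and Ibarra (24 Dec 2000).
Andersen and Baptiste are each not a Collar holder, so the next rule applies.
Among Andersen and Baptiste, alphabetically by surname: Andersen before Baptiste.
Horvat and Ibarra are each not a Collar holder, so the next rule applies.
Among Horvat and Ibarra, alphabetically by surname: Horvat before Ibarra.
Order: Whitfield, Chaudhari, Ruiz, Yilmaz, Andersen, Baptiste, Horvat, Ibarra. So position 7.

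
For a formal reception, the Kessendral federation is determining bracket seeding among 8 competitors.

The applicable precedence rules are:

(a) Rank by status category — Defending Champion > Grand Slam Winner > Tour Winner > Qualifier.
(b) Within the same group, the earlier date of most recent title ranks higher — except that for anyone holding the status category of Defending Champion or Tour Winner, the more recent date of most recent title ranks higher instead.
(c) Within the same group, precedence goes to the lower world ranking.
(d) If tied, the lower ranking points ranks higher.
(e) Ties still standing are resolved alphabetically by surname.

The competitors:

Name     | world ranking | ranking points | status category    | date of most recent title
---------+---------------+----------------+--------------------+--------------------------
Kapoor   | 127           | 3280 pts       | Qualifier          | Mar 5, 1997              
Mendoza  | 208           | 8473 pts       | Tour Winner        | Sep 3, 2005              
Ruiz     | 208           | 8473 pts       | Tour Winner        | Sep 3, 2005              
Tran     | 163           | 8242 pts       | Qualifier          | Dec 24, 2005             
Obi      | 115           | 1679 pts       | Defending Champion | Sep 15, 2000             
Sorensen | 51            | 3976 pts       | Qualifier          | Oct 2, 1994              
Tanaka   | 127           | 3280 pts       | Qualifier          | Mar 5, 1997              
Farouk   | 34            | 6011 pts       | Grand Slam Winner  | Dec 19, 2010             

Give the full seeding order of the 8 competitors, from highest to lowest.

By status category: Obi (Defending Champion); then Farouk (Grand Slam Winner); then Mendoza and Ruiz (Tour Winner); then Sorensen, Kapoor, Tanaka and Tran (Qualifier).
Mendoza and Ruiz both have date of most recent title Sep 3, 2005, so the next rule applies.
Mendoza and Ruiz both have world ranking 208, so the next rule applies.
Mendoza and Ruiz both have ranking points 8473 pts, so the next rule applies.
Among Mendoza and Ruiz, alphabetically by surname: Mendoza before Ruiz.
Among Sorensen, Kapoor, Tanaka and Tran, by date of most recent title (earlier first): Sorensen (Oct 2, 1994) before Kapoor and Tanaka (Mar 5, 1997) before Tran (Dec 24, 2005).
Kapoor and Tanaka both have world ranking 127, so the next rule applies.
Kapoor and Tanaka both have ranking points 3280 pts, so the next rule applies.
Among Kapoor and Tanaka, alphabetically by surname: Kapoor before Tanaka.
Full order: Obi, Farouk, Mendoza, Ruiz, Sorensen, Kapoor, Tanaka, Tran.

Obi, Farouk, Mendoza, Ruiz, Sorensen, Kapoor, Tanaka, Tran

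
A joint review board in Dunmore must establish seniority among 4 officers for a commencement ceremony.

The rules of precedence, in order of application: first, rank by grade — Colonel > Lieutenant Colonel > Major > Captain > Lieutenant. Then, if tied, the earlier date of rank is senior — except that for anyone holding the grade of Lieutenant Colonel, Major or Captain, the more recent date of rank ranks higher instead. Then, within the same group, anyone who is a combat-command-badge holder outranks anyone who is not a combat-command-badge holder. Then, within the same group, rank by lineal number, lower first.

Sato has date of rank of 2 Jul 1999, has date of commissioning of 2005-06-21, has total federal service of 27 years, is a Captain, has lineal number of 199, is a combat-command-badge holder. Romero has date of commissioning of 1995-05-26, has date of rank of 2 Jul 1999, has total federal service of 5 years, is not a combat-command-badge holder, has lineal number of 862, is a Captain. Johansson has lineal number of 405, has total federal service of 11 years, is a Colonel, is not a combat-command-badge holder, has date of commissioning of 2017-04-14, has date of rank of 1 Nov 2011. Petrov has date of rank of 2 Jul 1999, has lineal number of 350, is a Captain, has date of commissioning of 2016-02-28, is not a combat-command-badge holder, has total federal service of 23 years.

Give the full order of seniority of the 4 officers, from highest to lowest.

Johansson, Sato, Petrov, Romero

By grade: Johansson (Colonel); then Sato, Petrov and Romero (Captain).
Sato, Petrov and Romero all have date of rank 2 Jul 1999, so the next rule applies.
Among Sato, Petrov and Romero, a combat-command-badge holder before not a combat-command-badge holder: Sato (a combat-command-badge holder) before Petrov and Romero (not a combat-command-badge holder).
Among Petrov and Romero, by lineal number (lower first): Petrov (350) before Romero (862).
Full order: Johansson, Sato, Petrov, Romero.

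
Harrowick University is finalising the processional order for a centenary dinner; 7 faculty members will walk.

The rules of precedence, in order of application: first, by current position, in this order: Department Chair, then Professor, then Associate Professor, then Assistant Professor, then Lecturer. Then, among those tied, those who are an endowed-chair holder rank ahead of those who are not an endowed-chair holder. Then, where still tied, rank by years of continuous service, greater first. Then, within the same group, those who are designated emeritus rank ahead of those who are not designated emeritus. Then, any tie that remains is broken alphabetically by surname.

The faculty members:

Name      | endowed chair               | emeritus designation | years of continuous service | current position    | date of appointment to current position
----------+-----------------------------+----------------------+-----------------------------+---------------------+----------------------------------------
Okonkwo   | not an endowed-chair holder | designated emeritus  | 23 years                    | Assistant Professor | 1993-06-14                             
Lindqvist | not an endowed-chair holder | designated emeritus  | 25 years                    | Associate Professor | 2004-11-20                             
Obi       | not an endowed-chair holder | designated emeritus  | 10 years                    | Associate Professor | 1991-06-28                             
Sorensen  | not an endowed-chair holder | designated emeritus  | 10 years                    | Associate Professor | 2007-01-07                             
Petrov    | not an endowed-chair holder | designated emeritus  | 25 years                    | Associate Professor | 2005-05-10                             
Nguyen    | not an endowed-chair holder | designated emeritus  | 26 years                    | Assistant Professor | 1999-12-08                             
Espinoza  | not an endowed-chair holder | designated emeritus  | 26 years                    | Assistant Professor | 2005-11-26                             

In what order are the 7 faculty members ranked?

Lindqvist, Petrov, Obi, Sorensen, Espinoza, Nguyen, Okonkwo

By current position: Lindqvist, Petrov, Obi and Sorensen (Associate Professor); then Espinoza, Nguyen and Okonkwo (Assistant Professor).
Lindqvist, Petrov, Obi and Sorensen are each not an endowed-chair holder, so the next rule applies.
Among Lindqvist, Petrov, Obi and Sorensen, by years of continuous service (higher first): Lindqvist and Petrov (25 years) before Obi and Sorensen (10 years).
Lindqvist and Petrov are each designated emeritus, so the next rule applies.
Among Lindqvist and Petrov, alphabetically by surname: Lindqvist before Petrov.
Obi and Sorensen are each designated emeritus, so the next rule applies.
Among Obi and Sorensen, alphabetically by surname: Obi before Sorensen.
Espinoza, Nguyen and Okonkwo are each not an endowed-chair holder, so the next rule applies.
Among Espinoza, Nguyen and Okonkwo, by years of continuous service (higher first): Espinoza and Nguyen (26 years) before Okonkwo (23 years).
Espinoza and Nguyen are each designated emeritus, so the next rule applies.
Among Espinoza and Nguyen, alphabetically by surname: Espinoza before Nguyen.
Full order: Lindqvist, Petrov, Obi, Sorensen, Espinoza, Nguyen, Okonkwo.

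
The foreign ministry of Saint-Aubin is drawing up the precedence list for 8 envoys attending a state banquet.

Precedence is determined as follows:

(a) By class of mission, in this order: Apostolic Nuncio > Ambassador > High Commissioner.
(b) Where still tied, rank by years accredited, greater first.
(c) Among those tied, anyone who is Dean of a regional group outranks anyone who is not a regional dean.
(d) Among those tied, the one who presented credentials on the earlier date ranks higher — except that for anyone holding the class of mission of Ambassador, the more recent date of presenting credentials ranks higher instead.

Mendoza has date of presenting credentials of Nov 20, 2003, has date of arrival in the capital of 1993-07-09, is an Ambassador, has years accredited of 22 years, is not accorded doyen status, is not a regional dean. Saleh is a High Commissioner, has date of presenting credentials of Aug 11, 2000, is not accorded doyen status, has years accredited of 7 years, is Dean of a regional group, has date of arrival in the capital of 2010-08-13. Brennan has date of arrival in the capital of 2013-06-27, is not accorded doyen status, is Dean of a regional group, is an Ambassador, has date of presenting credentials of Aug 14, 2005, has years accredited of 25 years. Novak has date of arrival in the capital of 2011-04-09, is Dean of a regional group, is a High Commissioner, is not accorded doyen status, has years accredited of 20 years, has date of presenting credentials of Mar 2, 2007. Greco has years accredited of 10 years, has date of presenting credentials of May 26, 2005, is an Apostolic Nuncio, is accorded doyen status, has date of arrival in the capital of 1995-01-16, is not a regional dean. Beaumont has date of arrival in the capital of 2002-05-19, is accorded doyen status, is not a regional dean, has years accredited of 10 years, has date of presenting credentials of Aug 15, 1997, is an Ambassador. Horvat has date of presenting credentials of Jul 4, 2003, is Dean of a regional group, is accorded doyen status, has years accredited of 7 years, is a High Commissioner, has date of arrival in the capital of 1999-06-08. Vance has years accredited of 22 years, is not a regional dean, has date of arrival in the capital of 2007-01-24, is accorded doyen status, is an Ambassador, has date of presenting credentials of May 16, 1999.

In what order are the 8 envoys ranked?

Greco, Brennan, Mendoza, Vance, Beaumont, Novak, Saleh, Horvat

By class of mission: Greco (Apostolic Nuncio); then Brennan, Mendoza, Vance and Beaumont (Ambassador); then Novak, Saleh and Horvat (High Commissioner).
Among Brennan, Mendoza, Vance and Beaumont, by years accredited (higher first): Brennan (25 years) before Mendoza and Vance (22 years) before Beaumont (10 years).
Mendoza and Vance are each not a regional dean, so the next rule applies.
Among Mendoza and Vance, by date of presenting credentials (later first) (reversed rule for this group): Mendoza (Nov 20, 2003) before Vance (May 16, 1999).
Among Novak, Saleh and Horvat, by years accredited (higher first): Novak (20 years) before Saleh and Horvat (7 years).
Saleh and Horvat are each Dean of a regional group, so the next rule applies.
Among Saleh and Horvat, by date of presenting credentials (earlier first): Saleh (Aug 11, 2000) before Horvat (Jul 4, 2003).
Full order: Greco, Brennan, Mendoza, Vance, Beaumont, Novak, Saleh, Horvat.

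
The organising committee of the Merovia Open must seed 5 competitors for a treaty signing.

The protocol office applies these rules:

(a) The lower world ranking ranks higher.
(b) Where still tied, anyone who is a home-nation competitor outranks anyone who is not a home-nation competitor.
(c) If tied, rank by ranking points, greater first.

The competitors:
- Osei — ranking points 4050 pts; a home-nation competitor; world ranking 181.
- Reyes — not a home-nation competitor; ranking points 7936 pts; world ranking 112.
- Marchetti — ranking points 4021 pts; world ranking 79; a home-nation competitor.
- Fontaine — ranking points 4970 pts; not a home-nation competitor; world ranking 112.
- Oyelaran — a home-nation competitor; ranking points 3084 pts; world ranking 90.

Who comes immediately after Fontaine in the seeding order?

By world ranking (lower first): Marchetti (79); then Oyelaran (90); then Reyes and Fontaine (both 112); then Osei (181).
Reyes and Fontaine are each not a home-nation competitor, so the next rule applies.
Among Reyes and Fontaine, by ranking points (higher first): Reyes (7936 pts) before Fontaine (4970 pts).
Order: Marchetti, Oyelaran, Reyes, Fontaine, Osei.

Osei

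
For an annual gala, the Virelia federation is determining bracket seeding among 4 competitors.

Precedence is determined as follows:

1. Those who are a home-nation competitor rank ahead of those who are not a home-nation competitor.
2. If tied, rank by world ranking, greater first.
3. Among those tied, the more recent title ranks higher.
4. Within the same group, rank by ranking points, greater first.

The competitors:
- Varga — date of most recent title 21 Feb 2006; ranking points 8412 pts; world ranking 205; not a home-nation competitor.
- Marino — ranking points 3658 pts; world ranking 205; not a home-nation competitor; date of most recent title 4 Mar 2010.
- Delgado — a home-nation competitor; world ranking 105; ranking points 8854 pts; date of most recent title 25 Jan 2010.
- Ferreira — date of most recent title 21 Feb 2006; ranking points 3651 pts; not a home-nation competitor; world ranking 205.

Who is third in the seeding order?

Varga

By the first rule: Delgado (a home-nation competitor); then Marino, Varga and Ferreira (each not a home-nation competitor).
Marino, Varga and Ferreira all have world ranking 205, so the next rule applies.
Among Marino, Varga and Ferreira, by date of most recent title (later first): Marino (4 Mar 2010) before Varga and Ferreira (21 Feb 2006).
Among Varga and Ferreira, by ranking points (higher first): Varga (8412 pts) before Ferreira (3651 pts).
Order: Delgado, Marino, Varga, Ferreira.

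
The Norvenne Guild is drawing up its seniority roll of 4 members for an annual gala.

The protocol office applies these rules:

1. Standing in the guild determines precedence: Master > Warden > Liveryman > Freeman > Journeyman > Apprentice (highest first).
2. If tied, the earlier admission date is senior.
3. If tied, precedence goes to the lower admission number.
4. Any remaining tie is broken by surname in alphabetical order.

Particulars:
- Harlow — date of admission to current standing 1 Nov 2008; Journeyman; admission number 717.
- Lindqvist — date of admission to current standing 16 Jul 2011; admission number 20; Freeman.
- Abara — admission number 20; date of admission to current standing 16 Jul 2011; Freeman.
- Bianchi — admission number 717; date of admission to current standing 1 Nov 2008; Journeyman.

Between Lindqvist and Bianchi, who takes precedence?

Lindqvist

By standing in the guild: Abara and Lindqvist (Freeman); then Bianchi and Harlow (Journeyman).
Abara and Lindqvist both have date of admission to current standing 16 Jul 2011, so the next rule applies.
Abara and Lindqvist both have admission number 20, so the next rule applies.
Among Abara and Lindqvist, alphabetically by surname: Abara before Lindqvist.
Bianchi and Harlow both have date of admission to current standing 1 Nov 2008, so the next rule applies.
Bianchi and Harlow both have admission number 717, so the next rule applies.
Among Bianchi and Harlow, alphabetically by surname: Bianchi before Harlow.
So Lindqvist takes precedence.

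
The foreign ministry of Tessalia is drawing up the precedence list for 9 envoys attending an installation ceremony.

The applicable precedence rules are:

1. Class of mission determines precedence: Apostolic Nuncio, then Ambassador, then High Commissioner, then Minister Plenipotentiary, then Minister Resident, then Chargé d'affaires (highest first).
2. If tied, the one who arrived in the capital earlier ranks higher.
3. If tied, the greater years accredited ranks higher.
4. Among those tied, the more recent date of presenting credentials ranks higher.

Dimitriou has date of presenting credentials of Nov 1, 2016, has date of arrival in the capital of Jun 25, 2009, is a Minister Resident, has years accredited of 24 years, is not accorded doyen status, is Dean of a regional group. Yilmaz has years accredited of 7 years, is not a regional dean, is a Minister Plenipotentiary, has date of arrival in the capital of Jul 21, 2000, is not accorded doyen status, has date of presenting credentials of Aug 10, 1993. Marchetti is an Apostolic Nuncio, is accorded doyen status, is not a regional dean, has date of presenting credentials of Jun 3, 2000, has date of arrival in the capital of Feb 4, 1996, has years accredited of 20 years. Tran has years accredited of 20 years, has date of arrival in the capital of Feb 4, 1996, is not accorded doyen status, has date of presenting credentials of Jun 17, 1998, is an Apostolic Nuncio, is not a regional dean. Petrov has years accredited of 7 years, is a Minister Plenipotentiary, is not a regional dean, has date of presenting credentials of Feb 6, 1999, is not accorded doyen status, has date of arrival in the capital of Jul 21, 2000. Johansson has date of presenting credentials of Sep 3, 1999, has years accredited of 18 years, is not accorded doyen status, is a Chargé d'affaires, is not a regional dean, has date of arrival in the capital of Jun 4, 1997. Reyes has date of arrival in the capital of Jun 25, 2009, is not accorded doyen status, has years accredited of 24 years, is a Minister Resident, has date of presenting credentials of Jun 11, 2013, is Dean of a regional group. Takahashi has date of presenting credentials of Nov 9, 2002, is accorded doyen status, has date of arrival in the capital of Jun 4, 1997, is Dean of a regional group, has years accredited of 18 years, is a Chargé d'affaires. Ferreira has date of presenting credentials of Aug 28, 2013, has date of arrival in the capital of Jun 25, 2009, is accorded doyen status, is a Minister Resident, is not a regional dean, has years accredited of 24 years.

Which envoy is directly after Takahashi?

Johansson

By class of mission: Marchetti and Tran (Apostolic Nuncio); then Petrov and Yilmaz (Minister Plenipotentiary); then Dimitriou, Ferreira and Reyes (Minister Resident); then Takahashi and Johansson (Chargé d'affaires).
Marchetti and Tran both have date of arrival in the capital Feb 4, 1996, so the next rule applies.
Marchetti and Tran both have years accredited 20 years, so the next rule applies.
Among Marchetti and Tran, by date of presenting credentials (later first): Marchetti (Jun 3, 2000) before Tran (Jun 17, 1998).
Petrov and Yilmaz both have date of arrival in the capital Jul 21, 2000, so the next rule applies.
Petrov and Yilmaz both have years accredited 7 years, so the next rule applies.
Among Petrov and Yilmaz, by date of presenting credentials (later first): Petrov (Feb 6, 1999) before Yilmaz (Aug 10, 1993).
Dimitriou, Ferreira and Reyes all have date of arrival in the capital Jun 25, 2009, so the next rule applies.
Dimitriou, Ferreira and Reyes all have years accredited 24 years, so the next rule applies.
Among Dimitriou, Ferreira and Reyes, by date of presenting credentials (later first): Dimitriou (Nov 1, 2016) before Ferreira (Aug 28, 2013) before Reyes (Jun 11, 2013).
Takahashi and Johansson both have date of arrival in the capital Jun 4, 1997, so the next rule applies.
Takahashi and Johansson both have years accredited 18 years, so the next rule applies.
Among Takahashi and Johansson, by date of presenting credentials (later first): Takahashi (Nov 9, 2002) before Johansson (Sep 3, 1999).
Order: Marchetti, Tran, Petrov, Yilmaz, Dimitriou, Ferreira, Reyes, Takahashi, Johansson.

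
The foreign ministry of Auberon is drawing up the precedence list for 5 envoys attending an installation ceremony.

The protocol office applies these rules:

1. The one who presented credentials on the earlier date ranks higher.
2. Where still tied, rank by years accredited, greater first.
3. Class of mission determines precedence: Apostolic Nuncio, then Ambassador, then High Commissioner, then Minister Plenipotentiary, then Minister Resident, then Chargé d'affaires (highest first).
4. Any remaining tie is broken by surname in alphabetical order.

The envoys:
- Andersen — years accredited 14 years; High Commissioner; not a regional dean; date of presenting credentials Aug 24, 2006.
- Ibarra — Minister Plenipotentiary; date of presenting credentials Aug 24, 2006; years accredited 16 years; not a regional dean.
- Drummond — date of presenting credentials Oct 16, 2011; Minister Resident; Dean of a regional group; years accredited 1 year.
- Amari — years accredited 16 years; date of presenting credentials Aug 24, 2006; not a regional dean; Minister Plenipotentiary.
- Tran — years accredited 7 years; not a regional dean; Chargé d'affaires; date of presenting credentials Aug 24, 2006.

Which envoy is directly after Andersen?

Tran

By date of presenting credentials (earlier first): Amari, Ibarra, Andersen and Tran (each Aug 24, 2006); then Drummond (Oct 16, 2011).
Among Amari, Ibarra, Andersen and Tran, by years accredited (higher first): Amari and Ibarra (16 years) before Andersen (14 years) before Tran (7 years).
Amari and Ibarra are each Minister Plenipotentiary, so the next rule applies.
Among Amari and Ibarra, alphabetically by surname: Amari before Ibarra.
Order: Amari, Ibarra, Andersen, Tran, Drummond.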